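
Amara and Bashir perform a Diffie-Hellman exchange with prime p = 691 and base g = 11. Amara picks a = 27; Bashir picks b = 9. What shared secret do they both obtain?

Amara sends A = g^a mod p = 11^27 mod 691.
11^1 ≡ 11 (mod 691)
11^2 = (11^1)^2 ≡ 11^2 = 121 ≡ 121 (mod 691)
11^4 = (11^2)^2 ≡ 121^2 = 14641 ≡ 130 (mod 691)
11^8 = (11^4)^2 ≡ 130^2 = 16900 ≡ 316 (mod 691)
11^16 = (11^8)^2 ≡ 316^2 = 99856 ≡ 352 (mod 691)
11^27 = 11^16 · 11^8 · 11^2 · 11^1 ≡ 352 · 316 · 121 · 11 ≡ 278 (mod 691).
So A = 278. Bashir then computes K = A^b mod p = 278^9 mod 691.
278^1 ≡ 278 (mod 691)
278^2 = (278^1)^2 ≡ 278^2 = 77284 ≡ 583 (mod 691)
278^4 = (278^2)^2 ≡ 583^2 = 339889 ≡ 608 (mod 691)
278^8 = (278^4)^2 ≡ 608^2 = 369664 ≡ 670 (mod 691)
278^9 = 278^8 · 278^1 ≡ 670 · 278 ≡ 381 (mod 691).

381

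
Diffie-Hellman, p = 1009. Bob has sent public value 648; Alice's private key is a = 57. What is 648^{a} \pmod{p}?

Shared key K = 648^57 mod 1009.
648^1 ≡ 648 (mod 1009)
648^2 = (648^1)^2 ≡ 648^2 = 419904 ≡ 160 (mod 1009)
648^4 = (648^2)^2 ≡ 160^2 = 25600 ≡ 375 (mod 1009)
648^8 = (648^4)^2 ≡ 375^2 = 140625 ≡ 374 (mod 1009)
648^16 = (648^8)^2 ≡ 374^2 = 139876 ≡ 634 (mod 1009)
648^32 = (648^16)^2 ≡ 634^2 = 401956 ≡ 374 (mod 1009)
648^57 = 648^32 · 648^16 · 648^8 · 648^1 ≡ 374 · 634 · 374 · 648 ≡ 192 (mod 1009).

192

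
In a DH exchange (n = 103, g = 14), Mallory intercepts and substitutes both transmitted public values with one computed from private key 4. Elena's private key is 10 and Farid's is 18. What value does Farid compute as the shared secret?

Farid receives Mallory's public value M = 14^4 mod 103 instead of the honest one.
14^1 ≡ 14 (mod 103)
14^2 = (14^1)^2 ≡ 14^2 = 196 ≡ 93 (mod 103)
14^4 = (14^2)^2 ≡ 93^2 = 8649 ≡ 100 (mod 103)
So M = 100. Farid computes K = M^18 mod 103.
100^1 ≡ 100 (mod 103)
100^2 = (100^1)^2 ≡ 100^2 = 10000 ≡ 9 (mod 103)
100^4 = (100^2)^2 ≡ 9^2 = 81 ≡ 81 (mod 103)
100^8 = (100^4)^2 ≡ 81^2 = 6561 ≡ 72 (mod 103)
100^16 = (100^8)^2 ≡ 72^2 = 5184 ≡ 34 (mod 103)
100^18 = 100^16 · 100^2 ≡ 34 · 9 ≡ 100 (mod 103).

100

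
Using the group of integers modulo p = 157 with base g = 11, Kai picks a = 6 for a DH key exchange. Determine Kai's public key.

Public value = 11^6 mod 157.
11^1 ≡ 11 (mod 157)
11^2 = (11^1)^2 ≡ 11^2 = 121 ≡ 121 (mod 157)
11^4 = (11^2)^2 ≡ 121^2 = 14641 ≡ 40 (mod 157)
11^6 = 11^4 · 11^2 ≡ 40 · 121 ≡ 130 (mod 157).

130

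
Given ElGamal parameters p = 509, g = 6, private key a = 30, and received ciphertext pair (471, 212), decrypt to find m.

Shared mask s = c₁^a mod p = 471^30 mod 509.
471^1 ≡ 471 (mod 509)
471^2 = (471^1)^2 ≡ 471^2 = 221841 ≡ 426 (mod 509)
471^4 = (471^2)^2 ≡ 426^2 = 181476 ≡ 272 (mod 509)
471^8 = (471^4)^2 ≡ 272^2 = 73984 ≡ 179 (mod 509)
471^16 = (471^8)^2 ≡ 179^2 = 32041 ≡ 483 (mod 509)
471^30 = 471^16 · 471^8 · 471^4 · 471^2 ≡ 483 · 179 · 272 · 426 ≡ 415 (mod 509).
So s = 415; s⁻¹ ≡ 222 (mod 509).
m = c₂ · s⁻¹ mod 509 = 212 · 222 mod 509 = 236.

236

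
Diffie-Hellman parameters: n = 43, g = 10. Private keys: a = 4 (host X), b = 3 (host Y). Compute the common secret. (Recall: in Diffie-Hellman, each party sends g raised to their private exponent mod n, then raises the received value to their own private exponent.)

21

Host Y sends B = g^b mod n = 10^3 mod 43.
10^1 ≡ 10 (mod 43)
10^2 = (10^1)^2 ≡ 10^2 = 100 ≡ 14 (mod 43)
10^3 = 10^2 · 10^1 ≡ 14 · 10 ≡ 11 (mod 43).
So B = 11. Host X then computes K = B^a mod n = 11^4 mod 43.
11^1 ≡ 11 (mod 43)
11^2 = (11^1)^2 ≡ 11^2 = 121 ≡ 35 (mod 43)
11^4 = (11^2)^2 ≡ 35^2 = 1225 ≡ 21 (mod 43)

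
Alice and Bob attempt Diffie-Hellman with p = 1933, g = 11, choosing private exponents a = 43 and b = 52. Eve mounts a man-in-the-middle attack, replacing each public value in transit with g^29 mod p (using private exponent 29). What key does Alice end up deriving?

Alice receives Eve's public value M = 11^29 mod 1933 instead of the honest one.
11^1 ≡ 11 (mod 1933)
11^2 = (11^1)^2 ≡ 11^2 = 121 ≡ 121 (mod 1933)
11^4 = (11^2)^2 ≡ 121^2 = 14641 ≡ 1110 (mod 1933)
11^8 = (11^4)^2 ≡ 1110^2 = 1232100 ≡ 779 (mod 1933)
11^16 = (11^8)^2 ≡ 779^2 = 606841 ≡ 1812 (mod 1933)
11^29 = 11^16 · 11^8 · 11^4 · 11^1 ≡ 1812 · 779 · 1110 · 11 ≡ 11 (mod 1933).
So M = 11. Alice computes K = M^43 mod 1933.
11^1 ≡ 11 (mod 1933)
11^2 = (11^1)^2 ≡ 11^2 = 121 ≡ 121 (mod 1933)
11^4 = (11^2)^2 ≡ 121^2 = 14641 ≡ 1110 (mod 1933)
11^8 = (11^4)^2 ≡ 1110^2 = 1232100 ≡ 779 (mod 1933)
11^16 = (11^8)^2 ≡ 779^2 = 606841 ≡ 1812 (mod 1933)
11^32 = (11^16)^2 ≡ 1812^2 = 3283344 ≡ 1110 (mod 1933)
11^43 = 11^32 · 11^8 · 11^2 · 11^1 ≡ 1110 · 779 · 121 · 11 ≡ 1922 (mod 1933).

1922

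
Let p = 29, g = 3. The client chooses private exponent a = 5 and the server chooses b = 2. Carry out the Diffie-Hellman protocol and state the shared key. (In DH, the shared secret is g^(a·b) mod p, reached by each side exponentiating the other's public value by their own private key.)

The server sends B = g^b mod p = 3^2 mod 29.
3^1 ≡ 3 (mod 29)
3^2 = (3^1)^2 ≡ 3^2 = 9 ≡ 9 (mod 29)
So B = 9. The client then computes K = B^a mod p = 9^5 mod 29.
9^1 ≡ 9 (mod 29)
9^2 = (9^1)^2 ≡ 9^2 = 81 ≡ 23 (mod 29)
9^4 = (9^2)^2 ≡ 23^2 = 529 ≡ 7 (mod 29)
9^5 = 9^4 · 9^1 ≡ 7 · 9 ≡ 5 (mod 29).

5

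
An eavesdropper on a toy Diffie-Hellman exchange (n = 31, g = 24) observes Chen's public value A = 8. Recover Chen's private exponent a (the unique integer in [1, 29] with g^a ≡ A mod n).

Try successive powers of 24 modulo 31:
24^1 ≡ 24
24^2 ≡ 18
24^3 ≡ 29
24^4 ≡ 14
24^5 ≡ 26
24^6 ≡ 4
24^7 ≡ 3
24^8 ≡ 10
24^9 ≡ 23
24^10 ≡ 25
24^11 ≡ 11
24^12 ≡ 16
24^13 ≡ 12
24^14 ≡ 9
24^15 ≡ 30
24^16 ≡ 7
24^17 ≡ 13
24^18 ≡ 2
24^19 ≡ 17
24^20 ≡ 5
24^21 ≡ 27
24^22 ≡ 28
24^23 ≡ 21
24^24 ≡ 8
Found: a = 24.

24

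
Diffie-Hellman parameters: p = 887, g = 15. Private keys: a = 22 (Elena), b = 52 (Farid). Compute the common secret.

Farid sends B = g^b mod p = 15^52 mod 887.
15^1 ≡ 15 (mod 887)
15^2 = (15^1)^2 ≡ 15^2 = 225 ≡ 225 (mod 887)
15^4 = (15^2)^2 ≡ 225^2 = 50625 ≡ 66 (mod 887)
15^8 = (15^4)^2 ≡ 66^2 = 4356 ≡ 808 (mod 887)
15^16 = (15^8)^2 ≡ 808^2 = 652864 ≡ 32 (mod 887)
15^32 = (15^16)^2 ≡ 32^2 = 1024 ≡ 137 (mod 887)
15^52 = 15^32 · 15^16 · 15^4 ≡ 137 · 32 · 66 ≡ 182 (mod 887).
So B = 182. Elena then computes K = B^a mod p = 182^22 mod 887.
182^1 ≡ 182 (mod 887)
182^2 = (182^1)^2 ≡ 182^2 = 33124 ≡ 305 (mod 887)
182^4 = (182^2)^2 ≡ 305^2 = 93025 ≡ 777 (mod 887)
182^8 = (182^4)^2 ≡ 777^2 = 603729 ≡ 569 (mod 887)
182^16 = (182^8)^2 ≡ 569^2 = 323761 ≡ 6 (mod 887)
182^22 = 182^16 · 182^4 · 182^2 ≡ 6 · 777 · 305 ≡ 49 (mod 887).

49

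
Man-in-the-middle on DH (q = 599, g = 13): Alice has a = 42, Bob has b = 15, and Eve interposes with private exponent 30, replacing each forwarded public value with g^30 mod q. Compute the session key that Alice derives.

3

Alice receives Eve's public value M = 13^30 mod 599 instead of the honest one.
13^1 ≡ 13 (mod 599)
13^2 = (13^1)^2 ≡ 13^2 = 169 ≡ 169 (mod 599)
13^4 = (13^2)^2 ≡ 169^2 = 28561 ≡ 408 (mod 599)
13^8 = (13^4)^2 ≡ 408^2 = 166464 ≡ 541 (mod 599)
13^16 = (13^8)^2 ≡ 541^2 = 292681 ≡ 369 (mod 599)
13^30 = 13^16 · 13^8 · 13^4 · 13^2 ≡ 369 · 541 · 408 · 169 ≡ 72 (mod 599).
So M = 72. Alice computes K = M^42 mod 599.
72^1 ≡ 72 (mod 599)
72^2 = (72^1)^2 ≡ 72^2 = 5184 ≡ 392 (mod 599)
72^4 = (72^2)^2 ≡ 392^2 = 153664 ≡ 320 (mod 599)
72^8 = (72^4)^2 ≡ 320^2 = 102400 ≡ 570 (mod 599)
72^16 = (72^8)^2 ≡ 570^2 = 324900 ≡ 242 (mod 599)
72^32 = (72^16)^2 ≡ 242^2 = 58564 ≡ 461 (mod 599)
72^42 = 72^32 · 72^8 · 72^2 ≡ 461 · 570 · 392 ≡ 3 (mod 599).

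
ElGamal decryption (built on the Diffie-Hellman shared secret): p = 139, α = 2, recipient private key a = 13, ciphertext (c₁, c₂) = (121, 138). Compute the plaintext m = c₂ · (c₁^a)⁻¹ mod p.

110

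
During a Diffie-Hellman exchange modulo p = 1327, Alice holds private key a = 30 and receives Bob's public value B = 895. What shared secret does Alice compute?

Shared key K = 895^30 mod 1327.
895^1 ≡ 895 (mod 1327)
895^2 = (895^1)^2 ≡ 895^2 = 801025 ≡ 844 (mod 1327)
895^4 = (895^2)^2 ≡ 844^2 = 712336 ≡ 1064 (mod 1327)
895^8 = (895^4)^2 ≡ 1064^2 = 1132096 ≡ 165 (mod 1327)
895^16 = (895^8)^2 ≡ 165^2 = 27225 ≡ 685 (mod 1327)
895^30 = 895^16 · 895^8 · 895^4 · 895^2 ≡ 685 · 165 · 1064 · 844 ≡ 111 (mod 1327).

111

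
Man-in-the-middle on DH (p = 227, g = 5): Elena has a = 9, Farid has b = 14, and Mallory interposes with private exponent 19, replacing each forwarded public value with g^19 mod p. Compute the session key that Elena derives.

130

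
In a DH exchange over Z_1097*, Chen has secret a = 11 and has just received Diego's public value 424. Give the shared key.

394

Shared key K = 424^11 mod 1097.
424^1 ≡ 424 (mod 1097)
424^2 = (424^1)^2 ≡ 424^2 = 179776 ≡ 965 (mod 1097)
424^4 = (424^2)^2 ≡ 965^2 = 931225 ≡ 969 (mod 1097)
424^8 = (424^4)^2 ≡ 969^2 = 938961 ≡ 1026 (mod 1097)
424^11 = 424^8 · 424^2 · 424^1 ≡ 1026 · 965 · 424 ≡ 394 (mod 1097).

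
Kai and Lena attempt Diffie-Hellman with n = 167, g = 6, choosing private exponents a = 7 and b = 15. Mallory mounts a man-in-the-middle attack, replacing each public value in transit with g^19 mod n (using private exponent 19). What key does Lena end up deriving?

133

Lena receives Mallory's public value M = 6^19 mod 167 instead of the honest one.
6^1 ≡ 6 (mod 167)
6^2 = (6^1)^2 ≡ 6^2 = 36 ≡ 36 (mod 167)
6^4 = (6^2)^2 ≡ 36^2 = 1296 ≡ 127 (mod 167)
6^8 = (6^4)^2 ≡ 127^2 = 16129 ≡ 97 (mod 167)
6^16 = (6^8)^2 ≡ 97^2 = 9409 ≡ 57 (mod 167)
6^19 = 6^16 · 6^2 · 6^1 ≡ 57 · 36 · 6 ≡ 121 (mod 167).
So M = 121. Lena computes K = M^15 mod 167.
121^1 ≡ 121 (mod 167)
121^2 = (121^1)^2 ≡ 121^2 = 14641 ≡ 112 (mod 167)
121^4 = (121^2)^2 ≡ 112^2 = 12544 ≡ 19 (mod 167)
121^8 = (121^4)^2 ≡ 19^2 = 361 ≡ 27 (mod 167)
121^15 = 121^8 · 121^4 · 121^2 · 121^1 ≡ 27 · 19 · 112 · 121 ≡ 133 (mod 167).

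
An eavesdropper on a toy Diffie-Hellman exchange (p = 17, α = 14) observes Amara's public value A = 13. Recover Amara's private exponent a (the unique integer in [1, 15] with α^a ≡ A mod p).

Try successive powers of 14 modulo 17:
14^1 ≡ 14
14^2 ≡ 9
14^3 ≡ 7
14^4 ≡ 13
Found: a = 4.

4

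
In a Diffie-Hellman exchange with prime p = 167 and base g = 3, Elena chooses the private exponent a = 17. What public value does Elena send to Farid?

65

Public value = 3^17 mod 167.
3^1 ≡ 3 (mod 167)
3^2 = (3^1)^2 ≡ 3^2 = 9 ≡ 9 (mod 167)
3^4 = (3^2)^2 ≡ 9^2 = 81 ≡ 81 (mod 167)
3^8 = (3^4)^2 ≡ 81^2 = 6561 ≡ 48 (mod 167)
3^16 = (3^8)^2 ≡ 48^2 = 2304 ≡ 133 (mod 167)
3^17 = 3^16 · 3^1 ≡ 133 · 3 ≡ 65 (mod 167).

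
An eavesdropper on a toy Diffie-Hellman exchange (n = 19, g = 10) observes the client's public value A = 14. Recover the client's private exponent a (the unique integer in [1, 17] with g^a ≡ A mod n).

Try successive powers of 10 modulo 19:
10^1 ≡ 10
10^2 ≡ 5
10^3 ≡ 12
10^4 ≡ 6
10^5 ≡ 3
10^6 ≡ 11
10^7 ≡ 15
10^8 ≡ 17
10^9 ≡ 18
10^10 ≡ 9
10^11 ≡ 14
Found: a = 11.

11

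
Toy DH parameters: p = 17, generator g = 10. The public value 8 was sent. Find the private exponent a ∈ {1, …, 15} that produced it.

Try successive powers of 10 modulo 17:
10^1 ≡ 10
10^2 ≡ 15
10^3 ≡ 14
10^4 ≡ 4
10^5 ≡ 6
10^6 ≡ 9
10^7 ≡ 5
10^8 ≡ 16
10^9 ≡ 7
10^10 ≡ 2
10^11 ≡ 3
10^12 ≡ 13
10^13 ≡ 11
10^14 ≡ 8
Found: a = 14.

14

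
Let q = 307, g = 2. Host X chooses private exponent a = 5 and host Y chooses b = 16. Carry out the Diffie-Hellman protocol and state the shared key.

Host Y sends B = g^b mod q = 2^16 mod 307.
2^1 ≡ 2 (mod 307)
2^2 = (2^1)^2 ≡ 2^2 = 4 ≡ 4 (mod 307)
2^4 = (2^2)^2 ≡ 4^2 = 16 ≡ 16 (mod 307)
2^8 = (2^4)^2 ≡ 16^2 = 256 ≡ 256 (mod 307)
2^16 = (2^8)^2 ≡ 256^2 = 65536 ≡ 145 (mod 307)
So B = 145. Host X then computes K = B^a mod q = 145^5 mod 307.
145^1 ≡ 145 (mod 307)
145^2 = (145^1)^2 ≡ 145^2 = 21025 ≡ 149 (mod 307)
145^4 = (145^2)^2 ≡ 149^2 = 22201 ≡ 97 (mod 307)
145^5 = 145^4 · 145^1 ≡ 97 · 145 ≡ 250 (mod 307).

250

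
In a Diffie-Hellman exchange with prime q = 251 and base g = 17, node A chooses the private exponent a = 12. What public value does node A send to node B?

122

Public value = 17^12 mod 251.
17^1 ≡ 17 (mod 251)
17^2 = (17^1)^2 ≡ 17^2 = 289 ≡ 38 (mod 251)
17^4 = (17^2)^2 ≡ 38^2 = 1444 ≡ 189 (mod 251)
17^8 = (17^4)^2 ≡ 189^2 = 35721 ≡ 79 (mod 251)
17^12 = 17^8 · 17^4 ≡ 79 · 189 ≡ 122 (mod 251).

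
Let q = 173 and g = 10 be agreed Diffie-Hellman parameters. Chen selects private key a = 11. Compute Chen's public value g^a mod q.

14

Public value = 10^11 mod 173.
10^1 ≡ 10 (mod 173)
10^2 = (10^1)^2 ≡ 10^2 = 100 ≡ 100 (mod 173)
10^4 = (10^2)^2 ≡ 100^2 = 10000 ≡ 139 (mod 173)
10^8 = (10^4)^2 ≡ 139^2 = 19321 ≡ 118 (mod 173)
10^11 = 10^8 · 10^2 · 10^1 ≡ 118 · 100 · 10 ≡ 14 (mod 173).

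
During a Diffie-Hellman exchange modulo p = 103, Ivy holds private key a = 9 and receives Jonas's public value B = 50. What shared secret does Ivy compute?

Shared key K = 50^9 mod 103.
50^1 ≡ 50 (mod 103)
50^2 = (50^1)^2 ≡ 50^2 = 2500 ≡ 28 (mod 103)
50^4 = (50^2)^2 ≡ 28^2 = 784 ≡ 63 (mod 103)
50^8 = (50^4)^2 ≡ 63^2 = 3969 ≡ 55 (mod 103)
50^9 = 50^8 · 50^1 ≡ 55 · 50 ≡ 72 (mod 103).

72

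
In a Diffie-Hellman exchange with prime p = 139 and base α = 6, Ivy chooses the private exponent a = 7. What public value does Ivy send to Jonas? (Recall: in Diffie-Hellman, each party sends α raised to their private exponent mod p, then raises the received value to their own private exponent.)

129

Public value = 6^{7} \pmod{139}.
6^1 ≡ 6 (mod 139)
6^2 = (6^1)^2 ≡ 6^2 = 36 ≡ 36 (mod 139)
6^4 = (6^2)^2 ≡ 36^2 = 1296 ≡ 45 (mod 139)
6^7 = 6^4 · 6^2 · 6^1 ≡ 45 · 36 · 6 ≡ 129 (mod 139).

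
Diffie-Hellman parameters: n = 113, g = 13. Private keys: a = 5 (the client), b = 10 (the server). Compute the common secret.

The server sends B = g^b mod n = 13^10 mod 113.
13^1 ≡ 13 (mod 113)
13^2 = (13^1)^2 ≡ 13^2 = 169 ≡ 56 (mod 113)
13^4 = (13^2)^2 ≡ 56^2 = 3136 ≡ 85 (mod 113)
13^8 = (13^4)^2 ≡ 85^2 = 7225 ≡ 106 (mod 113)
13^10 = 13^8 · 13^2 ≡ 106 · 56 ≡ 60 (mod 113).
So B = 60. The client then computes K = B^a mod n = 60^5 mod 113.
60^1 ≡ 60 (mod 113)
60^2 = (60^1)^2 ≡ 60^2 = 3600 ≡ 97 (mod 113)
60^4 = (60^2)^2 ≡ 97^2 = 9409 ≡ 30 (mod 113)
60^5 = 60^4 · 60^1 ≡ 30 · 60 ≡ 105 (mod 113).

105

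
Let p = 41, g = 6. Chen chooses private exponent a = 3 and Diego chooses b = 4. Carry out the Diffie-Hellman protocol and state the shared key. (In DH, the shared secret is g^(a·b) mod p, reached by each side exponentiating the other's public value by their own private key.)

4

Diego sends B = g^b mod p = 6^4 mod 41.
6^1 ≡ 6 (mod 41)
6^2 = (6^1)^2 ≡ 6^2 = 36 ≡ 36 (mod 41)
6^4 = (6^2)^2 ≡ 36^2 = 1296 ≡ 25 (mod 41)
So B = 25. Chen then computes K = B^a mod p = 25^3 mod 41.
25^1 ≡ 25 (mod 41)
25^2 = (25^1)^2 ≡ 25^2 = 625 ≡ 10 (mod 41)
25^3 = 25^2 · 25^1 ≡ 10 · 25 ≡ 4 (mod 41).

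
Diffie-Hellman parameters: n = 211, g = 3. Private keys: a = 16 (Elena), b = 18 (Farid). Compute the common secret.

Elena sends A = g^a mod n = 3^16 mod 211.
3^1 ≡ 3 (mod 211)
3^2 = (3^1)^2 ≡ 3^2 = 9 ≡ 9 (mod 211)
3^4 = (3^2)^2 ≡ 9^2 = 81 ≡ 81 (mod 211)
3^8 = (3^4)^2 ≡ 81^2 = 6561 ≡ 20 (mod 211)
3^16 = (3^8)^2 ≡ 20^2 = 400 ≡ 189 (mod 211)
So A = 189. Farid then computes K = A^b mod n = 189^18 mod 211.
189^1 ≡ 189 (mod 211)
189^2 = (189^1)^2 ≡ 189^2 = 35721 ≡ 62 (mod 211)
189^4 = (189^2)^2 ≡ 62^2 = 3844 ≡ 46 (mod 211)
189^8 = (189^4)^2 ≡ 46^2 = 2116 ≡ 6 (mod 211)
189^16 = (189^8)^2 ≡ 6^2 = 36 ≡ 36 (mod 211)
189^18 = 189^16 · 189^2 ≡ 36 · 62 ≡ 122 (mod 211).

122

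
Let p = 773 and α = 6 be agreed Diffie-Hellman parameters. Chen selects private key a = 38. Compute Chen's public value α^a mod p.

Public value = 6^38 mod 773.
6^1 ≡ 6 (mod 773)
6^2 = (6^1)^2 ≡ 6^2 = 36 ≡ 36 (mod 773)
6^4 = (6^2)^2 ≡ 36^2 = 1296 ≡ 523 (mod 773)
6^8 = (6^4)^2 ≡ 523^2 = 273529 ≡ 660 (mod 773)
6^16 = (6^8)^2 ≡ 660^2 = 435600 ≡ 401 (mod 773)
6^32 = (6^16)^2 ≡ 401^2 = 160801 ≡ 17 (mod 773)
6^38 = 6^32 · 6^4 · 6^2 ≡ 17 · 523 · 36 ≡ 54 (mod 773).

54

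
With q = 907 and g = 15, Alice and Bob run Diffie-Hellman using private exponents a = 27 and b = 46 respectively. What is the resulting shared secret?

Bob sends B = g^b mod q = 15^46 mod 907.
15^1 ≡ 15 (mod 907)
15^2 = (15^1)^2 ≡ 15^2 = 225 ≡ 225 (mod 907)
15^4 = (15^2)^2 ≡ 225^2 = 50625 ≡ 740 (mod 907)
15^8 = (15^4)^2 ≡ 740^2 = 547600 ≡ 679 (mod 907)
15^16 = (15^8)^2 ≡ 679^2 = 461041 ≡ 285 (mod 907)
15^32 = (15^16)^2 ≡ 285^2 = 81225 ≡ 502 (mod 907)
15^46 = 15^32 · 15^8 · 15^4 · 15^2 ≡ 502 · 679 · 740 · 225 ≡ 394 (mod 907).
So B = 394. Alice then computes K = B^a mod q = 394^27 mod 907.
394^1 ≡ 394 (mod 907)
394^2 = (394^1)^2 ≡ 394^2 = 155236 ≡ 139 (mod 907)
394^4 = (394^2)^2 ≡ 139^2 = 19321 ≡ 274 (mod 907)
394^8 = (394^4)^2 ≡ 274^2 = 75076 ≡ 702 (mod 907)
394^16 = (394^8)^2 ≡ 702^2 = 492804 ≡ 303 (mod 907)
394^27 = 394^16 · 394^8 · 394^2 · 394^1 ≡ 303 · 702 · 139 · 394 ≡ 482 (mod 907).

482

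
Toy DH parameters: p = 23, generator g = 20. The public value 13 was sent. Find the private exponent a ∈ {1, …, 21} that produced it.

16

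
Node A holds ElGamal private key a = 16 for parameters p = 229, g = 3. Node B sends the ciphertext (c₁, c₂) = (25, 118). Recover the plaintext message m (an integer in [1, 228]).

33

Shared mask s = c₁^a mod p = 25^16 mod 229.
25^1 ≡ 25 (mod 229)
25^2 = (25^1)^2 ≡ 25^2 = 625 ≡ 167 (mod 229)
25^4 = (25^2)^2 ≡ 167^2 = 27889 ≡ 180 (mod 229)
25^8 = (25^4)^2 ≡ 180^2 = 32400 ≡ 111 (mod 229)
25^16 = (25^8)^2 ≡ 111^2 = 12321 ≡ 184 (mod 229)
So s = 184; s⁻¹ ≡ 173 (mod 229).
m = c₂ · s⁻¹ mod 229 = 118 · 173 mod 229 = 33.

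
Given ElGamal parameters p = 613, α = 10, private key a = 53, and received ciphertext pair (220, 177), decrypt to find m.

Shared mask s = c₁^a mod p = 220^53 mod 613.
220^1 ≡ 220 (mod 613)
220^2 = (220^1)^2 ≡ 220^2 = 48400 ≡ 586 (mod 613)
220^4 = (220^2)^2 ≡ 586^2 = 343396 ≡ 116 (mod 613)
220^8 = (220^4)^2 ≡ 116^2 = 13456 ≡ 583 (mod 613)
220^16 = (220^8)^2 ≡ 583^2 = 339889 ≡ 287 (mod 613)
220^32 = (220^16)^2 ≡ 287^2 = 82369 ≡ 227 (mod 613)
220^53 = 220^32 · 220^16 · 220^4 · 220^1 ≡ 227 · 287 · 116 · 220 ≡ 586 (mod 613).
So s = 586; s⁻¹ ≡ 227 (mod 613).
m = c₂ · s⁻¹ mod 613 = 177 · 227 mod 613 = 334.

334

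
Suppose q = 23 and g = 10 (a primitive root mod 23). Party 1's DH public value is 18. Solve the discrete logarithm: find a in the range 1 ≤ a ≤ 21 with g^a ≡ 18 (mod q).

Try successive powers of 10 modulo 23:
10^1 ≡ 10
10^2 ≡ 8
10^3 ≡ 11
10^4 ≡ 18
Found: a = 4.

4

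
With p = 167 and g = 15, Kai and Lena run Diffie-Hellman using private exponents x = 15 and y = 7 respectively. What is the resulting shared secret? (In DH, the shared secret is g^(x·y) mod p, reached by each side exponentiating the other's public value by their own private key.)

Lena sends B = g^y mod p = 15^7 mod 167.
15^1 ≡ 15 (mod 167)
15^2 = (15^1)^2 ≡ 15^2 = 225 ≡ 58 (mod 167)
15^4 = (15^2)^2 ≡ 58^2 = 3364 ≡ 24 (mod 167)
15^7 = 15^4 · 15^2 · 15^1 ≡ 24 · 58 · 15 ≡ 5 (mod 167).
So B = 5. Kai then computes K = B^x mod p = 5^15 mod 167.
5^1 ≡ 5 (mod 167)
5^2 = (5^1)^2 ≡ 5^2 = 25 ≡ 25 (mod 167)
5^4 = (5^2)^2 ≡ 25^2 = 625 ≡ 124 (mod 167)
5^8 = (5^4)^2 ≡ 124^2 = 15376 ≡ 12 (mod 167)
5^15 = 5^8 · 5^4 · 5^2 · 5^1 ≡ 12 · 124 · 25 · 5 ≡ 129 (mod 167).

129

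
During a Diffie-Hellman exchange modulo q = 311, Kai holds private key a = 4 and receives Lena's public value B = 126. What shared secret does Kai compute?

Shared key K = 126^4 mod 311.
126^1 ≡ 126 (mod 311)
126^2 = (126^1)^2 ≡ 126^2 = 15876 ≡ 15 (mod 311)
126^4 = (126^2)^2 ≡ 15^2 = 225 ≡ 225 (mod 311)

225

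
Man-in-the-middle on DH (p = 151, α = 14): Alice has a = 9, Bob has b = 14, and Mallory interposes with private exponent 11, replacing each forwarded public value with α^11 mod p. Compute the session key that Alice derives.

Alice receives Mallory's public value M = 14^11 mod 151 instead of the honest one.
14^1 ≡ 14 (mod 151)
14^2 = (14^1)^2 ≡ 14^2 = 196 ≡ 45 (mod 151)
14^4 = (14^2)^2 ≡ 45^2 = 2025 ≡ 62 (mod 151)
14^8 = (14^4)^2 ≡ 62^2 = 3844 ≡ 69 (mod 151)
14^11 = 14^8 · 14^2 · 14^1 ≡ 69 · 45 · 14 ≡ 133 (mod 151).
So M = 133. Alice computes K = M^9 mod 151.
133^1 ≡ 133 (mod 151)
133^2 = (133^1)^2 ≡ 133^2 = 17689 ≡ 22 (mod 151)
133^4 = (133^2)^2 ≡ 22^2 = 484 ≡ 31 (mod 151)
133^8 = (133^4)^2 ≡ 31^2 = 961 ≡ 55 (mod 151)
133^9 = 133^8 · 133^1 ≡ 55 · 133 ≡ 67 (mod 151).

67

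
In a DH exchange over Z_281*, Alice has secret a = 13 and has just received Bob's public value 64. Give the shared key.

256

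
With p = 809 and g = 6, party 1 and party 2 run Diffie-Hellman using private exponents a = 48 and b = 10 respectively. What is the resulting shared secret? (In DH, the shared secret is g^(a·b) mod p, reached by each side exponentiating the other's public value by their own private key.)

781

Party 1 sends A = g^a mod p = 6^48 mod 809.
6^1 ≡ 6 (mod 809)
6^2 = (6^1)^2 ≡ 6^2 = 36 ≡ 36 (mod 809)
6^4 = (6^2)^2 ≡ 36^2 = 1296 ≡ 487 (mod 809)
6^8 = (6^4)^2 ≡ 487^2 = 237169 ≡ 132 (mod 809)
6^16 = (6^8)^2 ≡ 132^2 = 17424 ≡ 435 (mod 809)
6^32 = (6^16)^2 ≡ 435^2 = 189225 ≡ 728 (mod 809)
6^48 = 6^32 · 6^16 ≡ 728 · 435 ≡ 361 (mod 809).
So A = 361. Party 2 then computes K = A^b mod p = 361^10 mod 809.
361^1 ≡ 361 (mod 809)
361^2 = (361^1)^2 ≡ 361^2 = 130321 ≡ 72 (mod 809)
361^4 = (361^2)^2 ≡ 72^2 = 5184 ≡ 330 (mod 809)
361^8 = (361^4)^2 ≡ 330^2 = 108900 ≡ 494 (mod 809)
361^10 = 361^8 · 361^2 ≡ 494 · 72 ≡ 781 (mod 809).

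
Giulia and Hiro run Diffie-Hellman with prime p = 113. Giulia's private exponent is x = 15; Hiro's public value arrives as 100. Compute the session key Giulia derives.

31

Shared key K = 100^15 mod 113.
100^1 ≡ 100 (mod 113)
100^2 = (100^1)^2 ≡ 100^2 = 10000 ≡ 56 (mod 113)
100^4 = (100^2)^2 ≡ 56^2 = 3136 ≡ 85 (mod 113)
100^8 = (100^4)^2 ≡ 85^2 = 7225 ≡ 106 (mod 113)
100^15 = 100^8 · 100^4 · 100^2 · 100^1 ≡ 106 · 85 · 56 · 100 ≡ 31 (mod 113).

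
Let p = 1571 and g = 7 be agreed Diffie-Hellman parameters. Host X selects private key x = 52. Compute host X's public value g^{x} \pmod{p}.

Public value = 7^{52} \pmod{1571}.
7^1 ≡ 7 (mod 1571)
7^2 = (7^1)^2 ≡ 7^2 = 49 ≡ 49 (mod 1571)
7^4 = (7^2)^2 ≡ 49^2 = 2401 ≡ 830 (mod 1571)
7^8 = (7^4)^2 ≡ 830^2 = 688900 ≡ 802 (mod 1571)
7^16 = (7^8)^2 ≡ 802^2 = 643204 ≡ 665 (mod 1571)
7^32 = (7^16)^2 ≡ 665^2 = 442225 ≡ 774 (mod 1571)
7^52 = 7^32 · 7^16 · 7^4 ≡ 774 · 665 · 830 ≡ 986 (mod 1571).

986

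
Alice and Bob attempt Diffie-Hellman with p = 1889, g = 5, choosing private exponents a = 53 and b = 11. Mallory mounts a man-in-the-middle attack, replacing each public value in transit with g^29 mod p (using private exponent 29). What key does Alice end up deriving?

Alice receives Mallory's public value M = 5^29 mod 1889 instead of the honest one.
5^1 ≡ 5 (mod 1889)
5^2 = (5^1)^2 ≡ 5^2 = 25 ≡ 25 (mod 1889)
5^4 = (5^2)^2 ≡ 25^2 = 625 ≡ 625 (mod 1889)
5^8 = (5^4)^2 ≡ 625^2 = 390625 ≡ 1491 (mod 1889)
5^16 = (5^8)^2 ≡ 1491^2 = 2223081 ≡ 1617 (mod 1889)
5^29 = 5^16 · 5^8 · 5^4 · 5^1 ≡ 1617 · 1491 · 625 · 5 ≡ 879 (mod 1889).
So M = 879. Alice computes K = M^53 mod 1889.
879^1 ≡ 879 (mod 1889)
879^2 = (879^1)^2 ≡ 879^2 = 772641 ≡ 40 (mod 1889)
879^4 = (879^2)^2 ≡ 40^2 = 1600 ≡ 1600 (mod 1889)
879^8 = (879^4)^2 ≡ 1600^2 = 2560000 ≡ 405 (mod 1889)
879^16 = (879^8)^2 ≡ 405^2 = 164025 ≡ 1571 (mod 1889)
879^32 = (879^16)^2 ≡ 1571^2 = 2468041 ≡ 1007 (mod 1889)
879^53 = 879^32 · 879^16 · 879^4 · 879^1 ≡ 1007 · 1571 · 1600 · 879 ≡ 1706 (mod 1889).

1706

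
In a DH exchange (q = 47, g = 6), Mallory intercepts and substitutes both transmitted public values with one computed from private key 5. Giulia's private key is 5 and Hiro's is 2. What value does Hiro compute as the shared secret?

18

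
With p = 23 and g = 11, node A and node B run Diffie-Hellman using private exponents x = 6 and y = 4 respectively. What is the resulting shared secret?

Node B sends B = g^y mod p = 11^4 mod 23.
11^1 ≡ 11 (mod 23)
11^2 = (11^1)^2 ≡ 11^2 = 121 ≡ 6 (mod 23)
11^4 = (11^2)^2 ≡ 6^2 = 36 ≡ 13 (mod 23)
So B = 13. Node A then computes K = B^x mod p = 13^6 mod 23.
13^1 ≡ 13 (mod 23)
13^2 = (13^1)^2 ≡ 13^2 = 169 ≡ 8 (mod 23)
13^4 = (13^2)^2 ≡ 8^2 = 64 ≡ 18 (mod 23)
13^6 = 13^4 · 13^2 ≡ 18 · 8 ≡ 6 (mod 23).

6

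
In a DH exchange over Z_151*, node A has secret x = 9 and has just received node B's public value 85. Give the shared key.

Shared key K = 85^9 mod 151.
85^1 ≡ 85 (mod 151)
85^2 = (85^1)^2 ≡ 85^2 = 7225 ≡ 128 (mod 151)
85^4 = (85^2)^2 ≡ 128^2 = 16384 ≡ 76 (mod 151)
85^8 = (85^4)^2 ≡ 76^2 = 5776 ≡ 38 (mod 151)
85^9 = 85^8 · 85^1 ≡ 38 · 85 ≡ 59 (mod 151).

59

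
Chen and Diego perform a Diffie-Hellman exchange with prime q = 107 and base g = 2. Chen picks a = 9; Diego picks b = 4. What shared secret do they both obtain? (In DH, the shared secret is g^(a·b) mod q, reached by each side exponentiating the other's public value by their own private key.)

36

Chen sends A = g^a mod q = 2^9 mod 107.
2^1 ≡ 2 (mod 107)
2^2 = (2^1)^2 ≡ 2^2 = 4 ≡ 4 (mod 107)
2^4 = (2^2)^2 ≡ 4^2 = 16 ≡ 16 (mod 107)
2^8 = (2^4)^2 ≡ 16^2 = 256 ≡ 42 (mod 107)
2^9 = 2^8 · 2^1 ≡ 42 · 2 ≡ 84 (mod 107).
So A = 84. Diego then computes K = A^b mod q = 84^4 mod 107.
84^1 ≡ 84 (mod 107)
84^2 = (84^1)^2 ≡ 84^2 = 7056 ≡ 101 (mod 107)
84^4 = (84^2)^2 ≡ 101^2 = 10201 ≡ 36 (mod 107)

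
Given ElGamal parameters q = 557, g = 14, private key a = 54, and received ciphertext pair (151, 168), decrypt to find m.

Shared mask s = c₁^a mod q = 151^54 mod 557.
151^1 ≡ 151 (mod 557)
151^2 = (151^1)^2 ≡ 151^2 = 22801 ≡ 521 (mod 557)
151^4 = (151^2)^2 ≡ 521^2 = 271441 ≡ 182 (mod 557)
151^8 = (151^4)^2 ≡ 182^2 = 33124 ≡ 261 (mod 557)
151^16 = (151^8)^2 ≡ 261^2 = 68121 ≡ 167 (mod 557)
151^32 = (151^16)^2 ≡ 167^2 = 27889 ≡ 39 (mod 557)
151^54 = 151^32 · 151^16 · 151^4 · 151^2 ≡ 39 · 167 · 182 · 521 ≡ 265 (mod 557).
So s = 265; s⁻¹ ≡ 330 (mod 557).
m = c₂ · s⁻¹ mod 557 = 168 · 330 mod 557 = 297.

297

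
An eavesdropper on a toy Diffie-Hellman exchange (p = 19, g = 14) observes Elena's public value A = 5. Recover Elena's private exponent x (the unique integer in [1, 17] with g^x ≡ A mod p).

Try successive powers of 14 modulo 19:
14^1 ≡ 14
14^2 ≡ 6
14^3 ≡ 8
14^4 ≡ 17
14^5 ≡ 10
14^6 ≡ 7
14^7 ≡ 3
14^8 ≡ 4
14^9 ≡ 18
14^10 ≡ 5
Found: x = 10.

10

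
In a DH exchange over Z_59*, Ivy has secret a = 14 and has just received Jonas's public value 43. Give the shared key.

15

Shared key K = 43^14 mod 59.
43^1 ≡ 43 (mod 59)
43^2 = (43^1)^2 ≡ 43^2 = 1849 ≡ 20 (mod 59)
43^4 = (43^2)^2 ≡ 20^2 = 400 ≡ 46 (mod 59)
43^8 = (43^4)^2 ≡ 46^2 = 2116 ≡ 51 (mod 59)
43^14 = 43^8 · 43^4 · 43^2 ≡ 51 · 46 · 20 ≡ 15 (mod 59).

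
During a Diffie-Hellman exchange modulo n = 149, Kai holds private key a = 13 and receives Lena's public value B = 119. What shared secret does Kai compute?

26

Shared key K = 119^13 mod 149.
119^1 ≡ 119 (mod 149)
119^2 = (119^1)^2 ≡ 119^2 = 14161 ≡ 6 (mod 149)
119^4 = (119^2)^2 ≡ 6^2 = 36 ≡ 36 (mod 149)
119^8 = (119^4)^2 ≡ 36^2 = 1296 ≡ 104 (mod 149)
119^13 = 119^8 · 119^4 · 119^1 ≡ 104 · 36 · 119 ≡ 26 (mod 149).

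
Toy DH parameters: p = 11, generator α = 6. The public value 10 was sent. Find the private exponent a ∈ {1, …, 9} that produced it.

Try successive powers of 6 modulo 11:
6^1 ≡ 6
6^2 ≡ 3
6^3 ≡ 7
6^4 ≡ 9
6^5 ≡ 10
Found: a = 5.

5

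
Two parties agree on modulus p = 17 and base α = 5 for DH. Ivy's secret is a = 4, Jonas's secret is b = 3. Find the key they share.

Jonas sends B = α^b mod p = 5^3 mod 17.
5^1 ≡ 5 (mod 17)
5^2 = (5^1)^2 ≡ 5^2 = 25 ≡ 8 (mod 17)
5^3 = 5^2 · 5^1 ≡ 8 · 5 ≡ 6 (mod 17).
So B = 6. Ivy then computes K = B^a mod p = 6^4 mod 17.
6^1 ≡ 6 (mod 17)
6^2 = (6^1)^2 ≡ 6^2 = 36 ≡ 2 (mod 17)
6^4 = (6^2)^2 ≡ 2^2 = 4 ≡ 4 (mod 17)

4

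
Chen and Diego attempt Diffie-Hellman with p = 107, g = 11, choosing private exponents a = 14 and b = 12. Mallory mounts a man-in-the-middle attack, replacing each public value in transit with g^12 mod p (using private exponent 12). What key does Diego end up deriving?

25

Diego receives Mallory's public value M = 11^12 mod 107 instead of the honest one.
11^1 ≡ 11 (mod 107)
11^2 = (11^1)^2 ≡ 11^2 = 121 ≡ 14 (mod 107)
11^4 = (11^2)^2 ≡ 14^2 = 196 ≡ 89 (mod 107)
11^8 = (11^4)^2 ≡ 89^2 = 7921 ≡ 3 (mod 107)
11^12 = 11^8 · 11^4 ≡ 3 · 89 ≡ 53 (mod 107).
So M = 53. Diego computes K = M^12 mod 107.
53^1 ≡ 53 (mod 107)
53^2 = (53^1)^2 ≡ 53^2 = 2809 ≡ 27 (mod 107)
53^4 = (53^2)^2 ≡ 27^2 = 729 ≡ 87 (mod 107)
53^8 = (53^4)^2 ≡ 87^2 = 7569 ≡ 79 (mod 107)
53^12 = 53^8 · 53^4 ≡ 79 · 87 ≡ 25 (mod 107).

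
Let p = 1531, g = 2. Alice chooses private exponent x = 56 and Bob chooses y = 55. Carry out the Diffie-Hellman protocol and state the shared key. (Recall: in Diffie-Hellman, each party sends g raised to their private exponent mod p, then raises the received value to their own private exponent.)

Bob sends B = g^y mod p = 2^55 mod 1531.
2^1 ≡ 2 (mod 1531)
2^2 = (2^1)^2 ≡ 2^2 = 4 ≡ 4 (mod 1531)
2^4 = (2^2)^2 ≡ 4^2 = 16 ≡ 16 (mod 1531)
2^8 = (2^4)^2 ≡ 16^2 = 256 ≡ 256 (mod 1531)
2^16 = (2^8)^2 ≡ 256^2 = 65536 ≡ 1234 (mod 1531)
2^32 = (2^16)^2 ≡ 1234^2 = 1522756 ≡ 942 (mod 1531)
2^55 = 2^32 · 2^16 · 2^4 · 2^2 · 2^1 ≡ 942 · 1234 · 16 · 4 · 2 ≡ 549 (mod 1531).
So B = 549. Alice then computes K = B^x mod p = 549^56 mod 1531.
549^1 ≡ 549 (mod 1531)
549^2 = (549^1)^2 ≡ 549^2 = 301401 ≡ 1325 (mod 1531)
549^4 = (549^2)^2 ≡ 1325^2 = 1755625 ≡ 1099 (mod 1531)
549^8 = (549^4)^2 ≡ 1099^2 = 1207801 ≡ 1373 (mod 1531)
549^16 = (549^8)^2 ≡ 1373^2 = 1885129 ≡ 468 (mod 1531)
549^32 = (549^16)^2 ≡ 468^2 = 219024 ≡ 91 (mod 1531)
549^56 = 549^32 · 549^16 · 549^8 ≡ 91 · 468 · 1373 ≡ 1372 (mod 1531).

1372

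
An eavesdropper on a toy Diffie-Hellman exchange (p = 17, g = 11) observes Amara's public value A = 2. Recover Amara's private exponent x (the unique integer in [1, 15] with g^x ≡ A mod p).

2

Try successive powers of 11 modulo 17:
11^1 ≡ 11
11^2 ≡ 2
Found: x = 2.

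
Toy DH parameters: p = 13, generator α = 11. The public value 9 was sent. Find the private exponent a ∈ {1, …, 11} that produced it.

8

Try successive powers of 11 modulo 13:
11^1 ≡ 11
11^2 ≡ 4
11^3 ≡ 5
11^4 ≡ 3
11^5 ≡ 7
11^6 ≡ 12
11^7 ≡ 2
11^8 ≡ 9
Found: a = 8.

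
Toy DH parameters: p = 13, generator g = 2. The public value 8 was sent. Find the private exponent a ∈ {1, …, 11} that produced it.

Try successive powers of 2 modulo 13:
2^1 ≡ 2
2^2 ≡ 4
2^3 ≡ 8
Found: a = 3.

3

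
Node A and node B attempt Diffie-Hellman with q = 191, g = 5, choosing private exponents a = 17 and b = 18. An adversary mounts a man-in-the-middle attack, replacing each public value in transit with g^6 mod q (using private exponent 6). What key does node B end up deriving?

Node B receives an adversary's public value M = 5^6 mod 191 instead of the honest one.
5^1 ≡ 5 (mod 191)
5^2 = (5^1)^2 ≡ 5^2 = 25 ≡ 25 (mod 191)
5^4 = (5^2)^2 ≡ 25^2 = 625 ≡ 52 (mod 191)
5^6 = 5^4 · 5^2 ≡ 52 · 25 ≡ 154 (mod 191).
So M = 154. Node B computes K = M^18 mod 191.
154^1 ≡ 154 (mod 191)
154^2 = (154^1)^2 ≡ 154^2 = 23716 ≡ 32 (mod 191)
154^4 = (154^2)^2 ≡ 32^2 = 1024 ≡ 69 (mod 191)
154^8 = (154^4)^2 ≡ 69^2 = 4761 ≡ 177 (mod 191)
154^16 = (154^8)^2 ≡ 177^2 = 31329 ≡ 5 (mod 191)
154^18 = 154^16 · 154^2 ≡ 5 · 32 ≡ 160 (mod 191).

160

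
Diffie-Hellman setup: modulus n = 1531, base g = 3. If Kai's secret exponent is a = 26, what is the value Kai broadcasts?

35

Public value = 3^26 (mod 1531).
3^1 ≡ 3 (mod 1531)
3^2 = (3^1)^2 ≡ 3^2 = 9 ≡ 9 (mod 1531)
3^4 = (3^2)^2 ≡ 9^2 = 81 ≡ 81 (mod 1531)
3^8 = (3^4)^2 ≡ 81^2 = 6561 ≡ 437 (mod 1531)
3^16 = (3^8)^2 ≡ 437^2 = 190969 ≡ 1125 (mod 1531)
3^26 = 3^16 · 3^8 · 3^2 ≡ 1125 · 437 · 9 ≡ 35 (mod 1531).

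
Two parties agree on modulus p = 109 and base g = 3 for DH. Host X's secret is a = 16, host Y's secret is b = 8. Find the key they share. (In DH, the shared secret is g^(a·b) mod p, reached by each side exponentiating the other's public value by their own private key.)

Host X sends A = g^a mod p = 3^16 mod 109.
3^1 ≡ 3 (mod 109)
3^2 = (3^1)^2 ≡ 3^2 = 9 ≡ 9 (mod 109)
3^4 = (3^2)^2 ≡ 9^2 = 81 ≡ 81 (mod 109)
3^8 = (3^4)^2 ≡ 81^2 = 6561 ≡ 21 (mod 109)
3^16 = (3^8)^2 ≡ 21^2 = 441 ≡ 5 (mod 109)
So A = 5. Host Y then computes K = A^b mod p = 5^8 mod 109.
5^1 ≡ 5 (mod 109)
5^2 = (5^1)^2 ≡ 5^2 = 25 ≡ 25 (mod 109)
5^4 = (5^2)^2 ≡ 25^2 = 625 ≡ 80 (mod 109)
5^8 = (5^4)^2 ≡ 80^2 = 6400 ≡ 78 (mod 109)

78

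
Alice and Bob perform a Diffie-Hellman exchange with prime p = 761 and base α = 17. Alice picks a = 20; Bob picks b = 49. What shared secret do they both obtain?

625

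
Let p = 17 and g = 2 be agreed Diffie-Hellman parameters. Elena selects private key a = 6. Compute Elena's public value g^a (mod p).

Public value = 2^6 (mod 17).
2^1 ≡ 2 (mod 17)
2^2 = (2^1)^2 ≡ 2^2 = 4 ≡ 4 (mod 17)
2^4 = (2^2)^2 ≡ 4^2 = 16 ≡ 16 (mod 17)
2^6 = 2^4 · 2^2 ≡ 16 · 4 ≡ 13 (mod 17).

13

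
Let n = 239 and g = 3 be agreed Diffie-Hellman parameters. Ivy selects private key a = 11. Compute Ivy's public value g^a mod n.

Public value = 3^11 mod 239.
3^1 ≡ 3 (mod 239)
3^2 = (3^1)^2 ≡ 3^2 = 9 ≡ 9 (mod 239)
3^4 = (3^2)^2 ≡ 9^2 = 81 ≡ 81 (mod 239)
3^8 = (3^4)^2 ≡ 81^2 = 6561 ≡ 108 (mod 239)
3^11 = 3^8 · 3^2 · 3^1 ≡ 108 · 9 · 3 ≡ 48 (mod 239).

48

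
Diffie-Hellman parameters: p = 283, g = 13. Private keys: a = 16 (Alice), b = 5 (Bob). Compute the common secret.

157

Bob sends B = g^b mod p = 13^5 mod 283.
13^1 ≡ 13 (mod 283)
13^2 = (13^1)^2 ≡ 13^2 = 169 ≡ 169 (mod 283)
13^4 = (13^2)^2 ≡ 169^2 = 28561 ≡ 261 (mod 283)
13^5 = 13^4 · 13^1 ≡ 261 · 13 ≡ 280 (mod 283).
So B = 280. Alice then computes K = B^a mod p = 280^16 mod 283.
280^1 ≡ 280 (mod 283)
280^2 = (280^1)^2 ≡ 280^2 = 78400 ≡ 9 (mod 283)
280^4 = (280^2)^2 ≡ 9^2 = 81 ≡ 81 (mod 283)
280^8 = (280^4)^2 ≡ 81^2 = 6561 ≡ 52 (mod 283)
280^16 = (280^8)^2 ≡ 52^2 = 2704 ≡ 157 (mod 283)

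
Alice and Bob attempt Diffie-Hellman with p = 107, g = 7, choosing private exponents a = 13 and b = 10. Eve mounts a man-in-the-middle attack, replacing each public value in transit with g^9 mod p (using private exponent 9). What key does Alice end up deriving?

20

Alice receives Eve's public value M = 7^9 mod 107 instead of the honest one.
7^1 ≡ 7 (mod 107)
7^2 = (7^1)^2 ≡ 7^2 = 49 ≡ 49 (mod 107)
7^4 = (7^2)^2 ≡ 49^2 = 2401 ≡ 47 (mod 107)
7^8 = (7^4)^2 ≡ 47^2 = 2209 ≡ 69 (mod 107)
7^9 = 7^8 · 7^1 ≡ 69 · 7 ≡ 55 (mod 107).
So M = 55. Alice computes K = M^13 mod 107.
55^1 ≡ 55 (mod 107)
55^2 = (55^1)^2 ≡ 55^2 = 3025 ≡ 29 (mod 107)
55^4 = (55^2)^2 ≡ 29^2 = 841 ≡ 92 (mod 107)
55^8 = (55^4)^2 ≡ 92^2 = 8464 ≡ 11 (mod 107)
55^13 = 55^8 · 55^4 · 55^1 ≡ 11 · 92 · 55 ≡ 20 (mod 107).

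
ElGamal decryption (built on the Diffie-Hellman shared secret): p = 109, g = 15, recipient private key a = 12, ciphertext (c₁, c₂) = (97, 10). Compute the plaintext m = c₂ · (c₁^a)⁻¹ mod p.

69

Shared mask s = c₁^a mod p = 97^12 mod 109.
97^1 ≡ 97 (mod 109)
97^2 = (97^1)^2 ≡ 97^2 = 9409 ≡ 35 (mod 109)
97^4 = (97^2)^2 ≡ 35^2 = 1225 ≡ 26 (mod 109)
97^8 = (97^4)^2 ≡ 26^2 = 676 ≡ 22 (mod 109)
97^12 = 97^8 · 97^4 ≡ 22 · 26 ≡ 27 (mod 109).
So s = 27; s⁻¹ ≡ 105 (mod 109).
m = c₂ · s⁻¹ mod 109 = 10 · 105 mod 109 = 69.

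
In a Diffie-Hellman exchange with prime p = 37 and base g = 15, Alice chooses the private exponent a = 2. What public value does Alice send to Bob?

3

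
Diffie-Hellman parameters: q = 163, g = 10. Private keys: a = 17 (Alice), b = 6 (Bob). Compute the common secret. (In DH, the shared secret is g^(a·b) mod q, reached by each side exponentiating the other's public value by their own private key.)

21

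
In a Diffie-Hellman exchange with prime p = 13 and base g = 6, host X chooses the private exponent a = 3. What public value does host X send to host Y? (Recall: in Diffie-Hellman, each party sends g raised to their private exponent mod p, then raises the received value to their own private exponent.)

8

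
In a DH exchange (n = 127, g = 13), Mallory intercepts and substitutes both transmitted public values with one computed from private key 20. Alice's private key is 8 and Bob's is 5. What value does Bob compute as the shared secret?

Bob receives Mallory's public value M = 13^20 mod 127 instead of the honest one.
13^1 ≡ 13 (mod 127)
13^2 = (13^1)^2 ≡ 13^2 = 169 ≡ 42 (mod 127)
13^4 = (13^2)^2 ≡ 42^2 = 1764 ≡ 113 (mod 127)
13^8 = (13^4)^2 ≡ 113^2 = 12769 ≡ 69 (mod 127)
13^16 = (13^8)^2 ≡ 69^2 = 4761 ≡ 62 (mod 127)
13^20 = 13^16 · 13^4 ≡ 62 · 113 ≡ 21 (mod 127).
So M = 21. Bob computes K = M^5 mod 127.
21^1 ≡ 21 (mod 127)
21^2 = (21^1)^2 ≡ 21^2 = 441 ≡ 60 (mod 127)
21^4 = (21^2)^2 ≡ 60^2 = 3600 ≡ 44 (mod 127)
21^5 = 21^4 · 21^1 ≡ 44 · 21 ≡ 35 (mod 127).

35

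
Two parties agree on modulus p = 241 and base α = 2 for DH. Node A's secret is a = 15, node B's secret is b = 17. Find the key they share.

Node B sends B = α^b mod p = 2^17 mod 241.
2^1 ≡ 2 (mod 241)
2^2 = (2^1)^2 ≡ 2^2 = 4 ≡ 4 (mod 241)
2^4 = (2^2)^2 ≡ 4^2 = 16 ≡ 16 (mod 241)
2^8 = (2^4)^2 ≡ 16^2 = 256 ≡ 15 (mod 241)
2^16 = (2^8)^2 ≡ 15^2 = 225 ≡ 225 (mod 241)
2^17 = 2^16 · 2^1 ≡ 225 · 2 ≡ 209 (mod 241).
So B = 209. Node A then computes K = B^a mod p = 209^15 mod 241.
209^1 ≡ 209 (mod 241)
209^2 = (209^1)^2 ≡ 209^2 = 43681 ≡ 60 (mod 241)
209^4 = (209^2)^2 ≡ 60^2 = 3600 ≡ 226 (mod 241)
209^8 = (209^4)^2 ≡ 226^2 = 51076 ≡ 225 (mod 241)
209^15 = 209^8 · 209^4 · 209^2 · 209^1 ≡ 225 · 226 · 60 · 209 ≡ 233 (mod 241).

233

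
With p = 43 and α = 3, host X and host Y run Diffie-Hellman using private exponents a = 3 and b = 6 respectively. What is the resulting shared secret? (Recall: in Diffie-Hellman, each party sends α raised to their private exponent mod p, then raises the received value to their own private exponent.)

35

Host Y sends B = α^b mod p = 3^6 mod 43.
3^1 ≡ 3 (mod 43)
3^2 = (3^1)^2 ≡ 3^2 = 9 ≡ 9 (mod 43)
3^4 = (3^2)^2 ≡ 9^2 = 81 ≡ 38 (mod 43)
3^6 = 3^4 · 3^2 ≡ 38 · 9 ≡ 41 (mod 43).
So B = 41. Host X then computes K = B^a mod p = 41^3 mod 43.
41^1 ≡ 41 (mod 43)
41^2 = (41^1)^2 ≡ 41^2 = 1681 ≡ 4 (mod 43)
41^3 = 41^2 · 41^1 ≡ 4 · 41 ≡ 35 (mod 43).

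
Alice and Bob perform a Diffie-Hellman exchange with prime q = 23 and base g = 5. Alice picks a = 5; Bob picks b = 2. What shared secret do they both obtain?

9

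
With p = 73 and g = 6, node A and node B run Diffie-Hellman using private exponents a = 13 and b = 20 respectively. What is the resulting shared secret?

Node B sends B = g^b mod p = 6^20 mod 73.
6^1 ≡ 6 (mod 73)
6^2 = (6^1)^2 ≡ 6^2 = 36 ≡ 36 (mod 73)
6^4 = (6^2)^2 ≡ 36^2 = 1296 ≡ 55 (mod 73)
6^8 = (6^4)^2 ≡ 55^2 = 3025 ≡ 32 (mod 73)
6^16 = (6^8)^2 ≡ 32^2 = 1024 ≡ 2 (mod 73)
6^20 = 6^16 · 6^4 ≡ 2 · 55 ≡ 37 (mod 73).
So B = 37. Node A then computes K = B^a mod p = 37^13 mod 73.
37^1 ≡ 37 (mod 73)
37^2 = (37^1)^2 ≡ 37^2 = 1369 ≡ 55 (mod 73)
37^4 = (37^2)^2 ≡ 55^2 = 3025 ≡ 32 (mod 73)
37^8 = (37^4)^2 ≡ 32^2 = 1024 ≡ 2 (mod 73)
37^13 = 37^8 · 37^4 · 37^1 ≡ 2 · 32 · 37 ≡ 32 (mod 73).

32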